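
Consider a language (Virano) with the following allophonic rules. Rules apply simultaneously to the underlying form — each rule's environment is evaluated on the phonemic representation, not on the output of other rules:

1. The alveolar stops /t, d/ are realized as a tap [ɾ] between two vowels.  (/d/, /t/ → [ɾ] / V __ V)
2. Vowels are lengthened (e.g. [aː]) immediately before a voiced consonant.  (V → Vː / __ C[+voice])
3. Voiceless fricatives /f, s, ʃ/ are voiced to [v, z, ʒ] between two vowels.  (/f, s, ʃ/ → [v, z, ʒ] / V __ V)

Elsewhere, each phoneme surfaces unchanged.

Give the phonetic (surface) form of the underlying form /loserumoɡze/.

/o/ — between /l/ and /s/; rule 2 does not apply here → [o].
/s/ (between /o/ and /e/): between two vowels, so rule 3 applies → [z].
/e/ meets the environment for rule 2 (before a voiced consonant) → [eː].
/u/ — between /r/ and /m/, before a voiced consonant — surfaces as [uː] (rule 2).
/o/ (between /m/ and /ɡ/) occurs before a voiced consonant → [oː] by rule 2.
/e/ (word-final) is in the target of rule 2 but the environment (before a voiced consonant) is not met → [e].

[lozeːruːmoːɡze]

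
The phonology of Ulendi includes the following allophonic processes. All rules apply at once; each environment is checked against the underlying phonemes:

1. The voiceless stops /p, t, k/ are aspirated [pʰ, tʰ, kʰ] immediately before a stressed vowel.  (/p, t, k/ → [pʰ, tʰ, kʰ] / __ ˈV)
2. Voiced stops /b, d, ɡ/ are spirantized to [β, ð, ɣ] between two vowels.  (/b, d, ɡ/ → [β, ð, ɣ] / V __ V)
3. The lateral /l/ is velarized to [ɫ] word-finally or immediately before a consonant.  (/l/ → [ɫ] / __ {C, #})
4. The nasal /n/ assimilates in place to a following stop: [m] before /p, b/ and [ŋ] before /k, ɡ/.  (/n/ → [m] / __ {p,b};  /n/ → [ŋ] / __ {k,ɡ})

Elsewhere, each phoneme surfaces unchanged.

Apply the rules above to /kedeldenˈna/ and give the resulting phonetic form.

[keðeɫdenˈna]

/k/ — word-initial; rule 1 does not apply here → [k].
/e/ stays [e].
/d/ (between /e/ and /e/): between two vowels, so rule 2 applies → [ð].
/e/ (between /d/ and /l/) is unaffected → [e].
/l/ (between /e/ and /d/) occurs word-finally or immediately before a consonant → [ɫ] by rule 3.
/d/ (between /l/ and /e/) is in the target of rule 2 but the environment (between two vowels) is not met → [d].
/e/ stays [e].
/n/ — between /e/ and /n/; rule 4 does not apply here → [n].
/n/ (between /n/ and /a/) fails the environment for rule 4, so it stays [n].
/a/ (word-final): no rule targets it → [a].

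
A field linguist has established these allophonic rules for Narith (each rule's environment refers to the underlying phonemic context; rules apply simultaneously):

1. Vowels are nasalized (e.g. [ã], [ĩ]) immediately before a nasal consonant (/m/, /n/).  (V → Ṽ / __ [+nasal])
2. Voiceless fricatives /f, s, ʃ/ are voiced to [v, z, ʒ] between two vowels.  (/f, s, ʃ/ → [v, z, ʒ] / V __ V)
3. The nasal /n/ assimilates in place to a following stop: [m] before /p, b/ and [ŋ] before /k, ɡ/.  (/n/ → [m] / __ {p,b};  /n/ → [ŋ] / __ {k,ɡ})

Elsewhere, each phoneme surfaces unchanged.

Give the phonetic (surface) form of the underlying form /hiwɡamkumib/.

/h/ (word-initial) is unaffected → [h].
/i/ (between /h/ and /w/) is in the target of rule 1 but the environment (before a nasal consonant) is not met → [i].
/w/ stays [w].
/ɡ/ — not in any rule's target class → [ɡ].
/a/ — between /ɡ/ and /m/, before a nasal consonant — surfaces as [ã] (rule 1).
/m/ (between /a/ and /k/) is unaffected → [m].
/k/ (between /m/ and /u/): no rule targets it → [k].
Rule 1 applies to /u/ (between /k/ and /m/: before a nasal consonant) → [ũ].
/m/ stays [m].
/i/ (between /m/ and /b/) fails the environment for rule 1, so it stays [i].
/b/ — not in any rule's target class → [b].

[hiwɡãmkũmib]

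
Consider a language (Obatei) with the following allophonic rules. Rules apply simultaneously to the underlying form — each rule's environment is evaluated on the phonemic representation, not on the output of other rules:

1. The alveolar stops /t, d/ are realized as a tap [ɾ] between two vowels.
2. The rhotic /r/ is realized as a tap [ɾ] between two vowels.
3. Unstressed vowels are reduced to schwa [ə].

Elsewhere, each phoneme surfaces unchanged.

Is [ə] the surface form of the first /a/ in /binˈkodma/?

Yes

/a/ (word-final): in an unstressed syllable, so rule 3 applies → [ə].
The actual realization is [ə], which matches [ə].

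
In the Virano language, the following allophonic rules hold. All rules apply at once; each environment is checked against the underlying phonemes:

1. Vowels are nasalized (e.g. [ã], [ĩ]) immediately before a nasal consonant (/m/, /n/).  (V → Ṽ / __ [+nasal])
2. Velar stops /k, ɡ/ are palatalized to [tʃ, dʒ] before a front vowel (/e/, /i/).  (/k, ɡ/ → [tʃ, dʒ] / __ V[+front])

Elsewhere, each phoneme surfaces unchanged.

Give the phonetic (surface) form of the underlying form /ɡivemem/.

[dʒivẽmẽm]

/ɡ/ meets the environment for rule 2 (before a front vowel) → [dʒ].
/i/ (between /ɡ/ and /v/) fails the environment for rule 1, so it stays [i].
/v/ — not in any rule's target class → [v].
/e/ — between /v/ and /m/, before a nasal consonant — surfaces as [ẽ] (rule 1).
/m/ (between /e/ and /e/) is unaffected → [m].
/e/ (between /m/ and /m/): before a nasal consonant, so rule 1 applies → [ẽ].
/m/ — not in any rule's target class → [m].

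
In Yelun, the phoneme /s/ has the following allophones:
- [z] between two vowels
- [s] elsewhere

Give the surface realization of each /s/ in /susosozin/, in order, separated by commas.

[s], [z], [z]

Occurrence 1 (position 1): no conditioning environment matches → elsewhere allophone [s].
Occurrence 2 (position 3): between two vowels → [z].
Occurrence 3 (position 5): between two vowels → [z].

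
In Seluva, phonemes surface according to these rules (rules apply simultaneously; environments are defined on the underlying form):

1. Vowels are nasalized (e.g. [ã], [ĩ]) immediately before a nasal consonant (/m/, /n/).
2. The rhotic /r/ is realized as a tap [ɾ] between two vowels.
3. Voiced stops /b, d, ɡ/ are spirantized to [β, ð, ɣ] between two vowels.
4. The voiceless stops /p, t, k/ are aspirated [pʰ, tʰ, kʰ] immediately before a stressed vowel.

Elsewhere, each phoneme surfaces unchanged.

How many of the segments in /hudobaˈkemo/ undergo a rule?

Segments that undergo a rule: /d/ → [ð] (rule 3); /b/ → [β] (rule 3); /k/ → [kʰ] (rule 4); /e/ → [ẽ] (rule 1).
All other segments surface unchanged.

4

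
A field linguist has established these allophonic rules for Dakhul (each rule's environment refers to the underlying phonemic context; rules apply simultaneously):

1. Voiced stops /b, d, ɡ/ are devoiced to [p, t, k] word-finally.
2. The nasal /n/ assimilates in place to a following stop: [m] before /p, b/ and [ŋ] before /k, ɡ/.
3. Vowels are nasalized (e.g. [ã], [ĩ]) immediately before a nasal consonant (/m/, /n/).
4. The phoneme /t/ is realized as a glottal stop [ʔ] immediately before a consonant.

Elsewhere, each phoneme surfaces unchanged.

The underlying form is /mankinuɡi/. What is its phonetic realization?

[mãŋkĩnuɡi]

/m/ (word-initial) is unaffected → [m].
/a/ (between /m/ and /n/) occurs before a nasal consonant → [ã] by rule 3.
/n/ (between /a/ and /k/): before a labial or velar stop, so rule 2 applies → [ŋ].
/k/ (between /n/ and /i/) is unaffected → [k].
/i/ meets the environment for rule 3 (before a nasal consonant) → [ĩ].
/n/ (between /i/ and /u/) is in the target of rule 2 but the environment (before a labial or velar stop) is not met → [n].
/u/ — between /n/ and /ɡ/; rule 3 does not apply here → [u].
/ɡ/ (between /u/ and /i/): rule 1 targets it, but not word-finally → unchanged [ɡ].
/i/ (word-final): rule 3 targets it, but not before a nasal consonant → unchanged [i].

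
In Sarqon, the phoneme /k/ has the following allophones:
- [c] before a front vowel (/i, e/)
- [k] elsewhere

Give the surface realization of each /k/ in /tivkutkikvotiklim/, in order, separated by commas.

[k], [c], [k], [k]

Occurrence 1 (position 4): no conditioning environment matches → elsewhere allophone [k].
Occurrence 2 (position 7): before a front vowel → [c].
Occurrence 3 (position 9): no conditioning environment matches → elsewhere allophone [k].
Occurrence 4 (position 14): no conditioning environment matches → elsewhere allophone [k].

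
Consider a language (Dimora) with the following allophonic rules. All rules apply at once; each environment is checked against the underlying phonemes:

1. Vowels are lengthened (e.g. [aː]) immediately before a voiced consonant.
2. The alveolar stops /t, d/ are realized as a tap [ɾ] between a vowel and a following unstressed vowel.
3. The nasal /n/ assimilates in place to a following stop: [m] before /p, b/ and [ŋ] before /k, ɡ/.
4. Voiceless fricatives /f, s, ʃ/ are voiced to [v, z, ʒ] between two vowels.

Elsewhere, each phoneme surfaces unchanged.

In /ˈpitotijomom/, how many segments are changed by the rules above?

5

Segments that undergo a rule: /t/ → [ɾ] (rule 2); /t/ → [ɾ] (rule 2); /i/ → [iː] (rule 1); /o/ → [oː] (rule 1); /o/ → [oː] (rule 1).
All other segments surface unchanged.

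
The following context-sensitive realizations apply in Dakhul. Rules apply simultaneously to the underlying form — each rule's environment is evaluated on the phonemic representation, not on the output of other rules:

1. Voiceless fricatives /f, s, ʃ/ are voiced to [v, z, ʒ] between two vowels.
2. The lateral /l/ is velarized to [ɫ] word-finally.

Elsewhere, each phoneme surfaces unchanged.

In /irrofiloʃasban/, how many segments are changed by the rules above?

Segments that undergo a rule: /f/ → [v] (rule 1); /ʃ/ → [ʒ] (rule 1).
All other segments surface unchanged.

2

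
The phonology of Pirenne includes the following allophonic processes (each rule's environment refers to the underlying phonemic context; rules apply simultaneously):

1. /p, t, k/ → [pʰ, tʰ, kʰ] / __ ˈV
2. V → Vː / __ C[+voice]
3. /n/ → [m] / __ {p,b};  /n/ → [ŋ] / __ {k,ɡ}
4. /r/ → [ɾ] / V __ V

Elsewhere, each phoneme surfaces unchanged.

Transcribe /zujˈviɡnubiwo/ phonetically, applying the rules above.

/z/ (word-initial): no rule targets it → [z].
Rule 2 applies to /u/ (between /z/ and /j/: before a voiced consonant) → [uː].
/j/ stays [j].
/v/ (between /j/ and /i/) is unaffected → [v].
/i/ — between /v/ and /ɡ/, before a voiced consonant — surfaces as [iː] (rule 2).
/ɡ/ — not in any rule's target class → [ɡ].
/n/ (between /ɡ/ and /u/) is in the target of rule 3 but the environment (before a labial or velar stop) is not met → [n].
/u/ — between /n/ and /b/, before a voiced consonant — surfaces as [uː] (rule 2).
/b/ (between /u/ and /i/): no rule targets it → [b].
/i/ (between /b/ and /w/): before a voiced consonant, so rule 2 applies → [iː].
/w/ — not in any rule's target class → [w].
/o/ (word-final): rule 2 targets it, but not before a voiced consonant → unchanged [o].

[zuːjˈviːɡnuːbiːwo]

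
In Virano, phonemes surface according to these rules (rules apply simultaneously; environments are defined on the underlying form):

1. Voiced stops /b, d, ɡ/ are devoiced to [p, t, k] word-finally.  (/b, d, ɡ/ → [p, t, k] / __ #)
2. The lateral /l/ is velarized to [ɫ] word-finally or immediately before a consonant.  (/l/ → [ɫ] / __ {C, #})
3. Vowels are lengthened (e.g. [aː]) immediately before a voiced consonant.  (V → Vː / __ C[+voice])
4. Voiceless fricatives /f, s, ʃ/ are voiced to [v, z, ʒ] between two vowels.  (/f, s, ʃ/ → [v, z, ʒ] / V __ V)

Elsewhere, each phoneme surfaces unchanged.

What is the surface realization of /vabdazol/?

[vaːbdaːzoːɫ]

/a/ meets the environment for rule 3 (before a voiced consonant) → [aː].
/b/ (between /a/ and /d/) is in the target of rule 1 but the environment (word-finally) is not met → [b].
/d/ (between /b/ and /a/): rule 1 targets it, but not word-finally → unchanged [d].
/a/ (between /d/ and /z/) occurs before a voiced consonant → [aː] by rule 3.
/o/ meets the environment for rule 3 (before a voiced consonant) → [oː].
/l/ (word-final) occurs word-finally or immediately before a consonant → [ɫ] by rule 2.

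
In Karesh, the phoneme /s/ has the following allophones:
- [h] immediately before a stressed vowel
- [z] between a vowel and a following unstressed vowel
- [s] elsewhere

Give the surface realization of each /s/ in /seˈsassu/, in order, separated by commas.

Occurrence 1 (position 1): no conditioning environment matches → elsewhere allophone [s].
Occurrence 2 (position 3): immediately before a stressed vowel → [h].
Occurrence 3 (position 5): no conditioning environment matches → elsewhere allophone [s].
Occurrence 4 (position 6): no conditioning environment matches → elsewhere allophone [s].

[s], [h], [s], [s]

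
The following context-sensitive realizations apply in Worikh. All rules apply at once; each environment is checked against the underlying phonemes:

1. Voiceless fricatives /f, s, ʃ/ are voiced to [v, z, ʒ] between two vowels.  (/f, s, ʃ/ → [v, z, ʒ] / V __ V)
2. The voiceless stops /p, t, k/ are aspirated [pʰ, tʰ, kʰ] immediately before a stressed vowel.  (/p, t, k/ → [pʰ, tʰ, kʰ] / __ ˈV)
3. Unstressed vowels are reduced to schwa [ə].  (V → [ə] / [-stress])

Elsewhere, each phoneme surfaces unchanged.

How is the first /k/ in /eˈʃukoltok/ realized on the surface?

[k]

/k/ (between /u/ and /o/) fails the environment for rule 2, so it stays [k].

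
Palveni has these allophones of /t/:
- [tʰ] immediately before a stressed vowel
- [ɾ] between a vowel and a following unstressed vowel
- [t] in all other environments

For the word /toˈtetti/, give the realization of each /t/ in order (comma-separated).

Occurrence 1 (position 1): no conditioning environment matches → elsewhere allophone [t].
Occurrence 2 (position 3): immediately before a stressed vowel → [tʰ].
Occurrence 3 (position 5): no conditioning environment matches → elsewhere allophone [t].
Occurrence 4 (position 6): no conditioning environment matches → elsewhere allophone [t].

[t], [tʰ], [t], [t]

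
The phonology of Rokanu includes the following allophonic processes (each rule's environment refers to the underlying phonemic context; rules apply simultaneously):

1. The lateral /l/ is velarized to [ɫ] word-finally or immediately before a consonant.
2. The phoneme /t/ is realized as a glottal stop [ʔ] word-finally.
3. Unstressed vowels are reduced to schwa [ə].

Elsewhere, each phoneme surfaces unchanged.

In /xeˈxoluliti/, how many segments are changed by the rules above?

Segments that undergo a rule: /e/ → [ə] (rule 3); /u/ → [ə] (rule 3); /i/ → [ə] (rule 3); /i/ → [ə] (rule 3).
All other segments surface unchanged.

4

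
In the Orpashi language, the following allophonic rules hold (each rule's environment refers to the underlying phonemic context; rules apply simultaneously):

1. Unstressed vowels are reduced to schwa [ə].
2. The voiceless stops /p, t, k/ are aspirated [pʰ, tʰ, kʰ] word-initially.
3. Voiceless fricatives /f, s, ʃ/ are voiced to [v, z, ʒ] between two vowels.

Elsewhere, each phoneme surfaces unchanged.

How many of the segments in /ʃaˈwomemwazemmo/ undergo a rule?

5

Segments that undergo a rule: /a/ → [ə] (rule 1); /e/ → [ə] (rule 1); /a/ → [ə] (rule 1); /e/ → [ə] (rule 1); /o/ → [ə] (rule 1).
All other segments surface unchanged.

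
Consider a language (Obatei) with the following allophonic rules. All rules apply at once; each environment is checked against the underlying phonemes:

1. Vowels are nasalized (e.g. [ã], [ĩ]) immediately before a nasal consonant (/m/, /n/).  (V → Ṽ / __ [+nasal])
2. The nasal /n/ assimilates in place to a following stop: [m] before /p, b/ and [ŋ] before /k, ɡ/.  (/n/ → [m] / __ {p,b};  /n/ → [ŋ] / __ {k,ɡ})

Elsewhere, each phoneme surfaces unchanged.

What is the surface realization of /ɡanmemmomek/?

/ɡ/ (word-initial): no rule targets it → [ɡ].
Rule 1 applies to /a/ (between /ɡ/ and /n/: before a nasal consonant) → [ã].
/n/ (between /a/ and /m/) fails the environment for rule 2, so it stays [n].
/m/ — not in any rule's target class → [m].
/e/ (between /m/ and /m/): before a nasal consonant, so rule 1 applies → [ẽ].
/m/ stays [m].
/m/ (between /m/ and /o/) is unaffected → [m].
/o/ meets the environment for rule 1 (before a nasal consonant) → [õ].
/m/ (between /o/ and /e/) is unaffected → [m].
/e/ (between /m/ and /k/): rule 1 targets it, but not before a nasal consonant → unchanged [e].
/k/ (word-final): no rule targets it → [k].

[ɡãnmẽmmõmek]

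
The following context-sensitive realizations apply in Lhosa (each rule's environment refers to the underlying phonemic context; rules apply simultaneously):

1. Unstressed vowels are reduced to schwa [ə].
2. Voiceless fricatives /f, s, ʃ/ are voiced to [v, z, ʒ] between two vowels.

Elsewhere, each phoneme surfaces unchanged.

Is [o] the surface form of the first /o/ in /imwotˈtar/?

No

Rule 1 applies to /o/ (between /w/ and /t/: in an unstressed syllable) → [ə].
The actual realization is [ə], not [o].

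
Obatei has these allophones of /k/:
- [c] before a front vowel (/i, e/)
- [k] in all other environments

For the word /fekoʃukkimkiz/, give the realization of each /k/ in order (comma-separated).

Occurrence 1 (position 3): no conditioning environment matches → elsewhere allophone [k].
Occurrence 2 (position 7): no conditioning environment matches → elsewhere allophone [k].
Occurrence 3 (position 8): before a front vowel → [c].
Occurrence 4 (position 11): before a front vowel → [c].

[k], [k], [c], [c]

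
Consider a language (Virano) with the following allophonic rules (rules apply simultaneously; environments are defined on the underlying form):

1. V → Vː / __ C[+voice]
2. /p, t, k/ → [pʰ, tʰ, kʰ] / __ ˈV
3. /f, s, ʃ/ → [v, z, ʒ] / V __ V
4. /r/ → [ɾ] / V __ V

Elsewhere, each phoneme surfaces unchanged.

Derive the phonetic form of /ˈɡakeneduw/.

[ˈɡakeːneːduːw]

/ɡ/ (word-initial): no rule targets it → [ɡ].
/a/ (between /ɡ/ and /k/) fails the environment for rule 1, so it stays [a].
/k/ — between /a/ and /e/; rule 2 does not apply here → [k].
Rule 1 applies to /e/ (between /k/ and /n/: before a voiced consonant) → [eː].
/n/ — not in any rule's target class → [n].
/e/ (between /n/ and /d/) occurs before a voiced consonant → [eː] by rule 1.
/d/ (between /e/ and /u/): no rule targets it → [d].
/u/ meets the environment for rule 1 (before a voiced consonant) → [uː].
/w/ (word-final): no rule targets it → [w].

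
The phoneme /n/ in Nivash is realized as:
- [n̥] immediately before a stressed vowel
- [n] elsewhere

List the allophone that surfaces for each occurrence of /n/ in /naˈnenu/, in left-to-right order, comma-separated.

Occurrence 1 (position 1): no conditioning environment matches → elsewhere allophone [n].
Occurrence 2 (position 3): immediately before a stressed vowel → [n̥].
Occurrence 3 (position 5): no conditioning environment matches → elsewhere allophone [n].

[n], [n̥], [n]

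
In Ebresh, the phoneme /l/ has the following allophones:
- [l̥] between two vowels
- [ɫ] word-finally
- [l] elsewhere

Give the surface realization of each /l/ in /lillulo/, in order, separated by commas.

[l], [l], [l], [l̥]

Occurrence 1 (position 1): no conditioning environment matches → elsewhere allophone [l].
Occurrence 2 (position 3): no conditioning environment matches → elsewhere allophone [l].
Occurrence 3 (position 4): no conditioning environment matches → elsewhere allophone [l].
Occurrence 4 (position 6): between two vowels → [l̥].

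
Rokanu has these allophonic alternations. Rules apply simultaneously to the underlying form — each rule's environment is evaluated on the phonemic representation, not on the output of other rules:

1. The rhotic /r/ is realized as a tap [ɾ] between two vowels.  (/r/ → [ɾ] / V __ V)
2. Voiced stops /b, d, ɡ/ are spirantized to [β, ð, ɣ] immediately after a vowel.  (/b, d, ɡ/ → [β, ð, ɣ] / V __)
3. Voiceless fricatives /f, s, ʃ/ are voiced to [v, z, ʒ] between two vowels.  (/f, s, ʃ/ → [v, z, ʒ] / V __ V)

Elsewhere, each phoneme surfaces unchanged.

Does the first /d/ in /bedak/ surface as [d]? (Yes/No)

Rule 2 applies to /d/ (between /e/ and /a/: immediately after a vowel) → [ð].
The actual realization is [ð], not [d].

No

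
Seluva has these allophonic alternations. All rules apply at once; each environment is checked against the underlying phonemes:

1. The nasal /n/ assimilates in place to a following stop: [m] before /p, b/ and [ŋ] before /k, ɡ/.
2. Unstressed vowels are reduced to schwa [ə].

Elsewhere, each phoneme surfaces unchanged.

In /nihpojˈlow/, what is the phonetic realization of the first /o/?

[ə]

Rule 2 applies to /o/ (between /p/ and /j/: in an unstressed syllable) → [ə].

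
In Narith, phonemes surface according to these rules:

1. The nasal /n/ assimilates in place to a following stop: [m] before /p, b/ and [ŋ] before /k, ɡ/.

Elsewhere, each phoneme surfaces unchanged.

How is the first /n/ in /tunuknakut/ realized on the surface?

[n]

/n/ — between /u/ and /u/; rule 1 does not apply here → [n].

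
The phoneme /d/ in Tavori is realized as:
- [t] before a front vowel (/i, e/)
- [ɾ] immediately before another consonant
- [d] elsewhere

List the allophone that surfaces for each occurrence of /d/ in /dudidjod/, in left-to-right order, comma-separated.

Occurrence 1 (position 1): no conditioning environment matches → elsewhere allophone [d].
Occurrence 2 (position 3): before a front vowel (/i, e/) → [t].
Occurrence 3 (position 5): immediately before another consonant → [ɾ].
Occurrence 4 (position 8): no conditioning environment matches → elsewhere allophone [d].

[d], [t], [ɾ], [d]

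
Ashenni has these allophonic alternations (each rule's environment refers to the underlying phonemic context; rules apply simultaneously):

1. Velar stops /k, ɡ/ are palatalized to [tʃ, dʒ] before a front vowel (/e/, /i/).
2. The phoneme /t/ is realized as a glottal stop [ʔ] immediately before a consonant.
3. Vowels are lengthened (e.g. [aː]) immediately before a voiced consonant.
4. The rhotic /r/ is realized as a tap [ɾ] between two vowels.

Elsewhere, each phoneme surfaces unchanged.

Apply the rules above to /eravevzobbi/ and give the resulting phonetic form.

/e/ (word-initial) occurs before a voiced consonant → [eː] by rule 3.
/r/ (between /e/ and /a/) occurs between two vowels → [ɾ] by rule 4.
/a/ — between /r/ and /v/, before a voiced consonant — surfaces as [aː] (rule 3).
/v/ (between /a/ and /e/) is unaffected → [v].
/e/ (between /v/ and /v/) occurs before a voiced consonant → [eː] by rule 3.
/v/ — not in any rule's target class → [v].
/z/ (between /v/ and /o/) is unaffected → [z].
/o/ — between /z/ and /b/, before a voiced consonant — surfaces as [oː] (rule 3).
/b/ (between /o/ and /b/): no rule targets it → [b].
/b/ stays [b].
/i/ (word-final) fails the environment for rule 3, so it stays [i].

[eːɾaːveːvzoːbbi]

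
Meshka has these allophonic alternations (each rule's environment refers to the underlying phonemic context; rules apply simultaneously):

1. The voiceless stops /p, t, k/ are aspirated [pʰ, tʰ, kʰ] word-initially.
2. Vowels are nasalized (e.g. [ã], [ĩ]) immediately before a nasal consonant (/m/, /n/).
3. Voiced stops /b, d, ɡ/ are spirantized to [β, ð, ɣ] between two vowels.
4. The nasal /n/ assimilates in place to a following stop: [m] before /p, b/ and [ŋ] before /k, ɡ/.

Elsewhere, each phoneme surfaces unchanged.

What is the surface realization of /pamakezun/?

[pʰãmakezũn]

/p/ meets the environment for rule 1 (word-initially) → [pʰ].
/a/ (between /p/ and /m/) occurs before a nasal consonant → [ã] by rule 2.
/m/ stays [m].
/a/ — between /m/ and /k/; rule 2 does not apply here → [a].
/k/ (between /a/ and /e/) fails the environment for rule 1, so it stays [k].
/e/ (between /k/ and /z/) is in the target of rule 2 but the environment (before a nasal consonant) is not met → [e].
/z/ — not in any rule's target class → [z].
/u/ (between /z/ and /n/): before a nasal consonant, so rule 2 applies → [ũ].
/n/ (word-final) is in the target of rule 4 but the environment (before a labial or velar stop) is not met → [n].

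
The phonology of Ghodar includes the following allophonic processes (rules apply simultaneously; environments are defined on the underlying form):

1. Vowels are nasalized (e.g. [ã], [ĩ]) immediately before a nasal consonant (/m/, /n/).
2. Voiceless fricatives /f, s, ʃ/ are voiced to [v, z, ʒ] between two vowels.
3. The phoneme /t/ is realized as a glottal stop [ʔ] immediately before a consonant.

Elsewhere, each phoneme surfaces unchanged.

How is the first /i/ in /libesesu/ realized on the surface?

[i]

/i/ — between /l/ and /b/; rule 1 does not apply here → [i].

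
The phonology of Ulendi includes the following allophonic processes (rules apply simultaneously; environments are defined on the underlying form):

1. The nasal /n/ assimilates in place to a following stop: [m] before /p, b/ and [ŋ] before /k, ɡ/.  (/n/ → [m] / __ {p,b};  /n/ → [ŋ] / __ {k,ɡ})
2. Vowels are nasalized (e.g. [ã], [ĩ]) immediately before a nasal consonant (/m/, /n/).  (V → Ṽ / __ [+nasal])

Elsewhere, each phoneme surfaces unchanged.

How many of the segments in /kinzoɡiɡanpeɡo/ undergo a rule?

Segments that undergo a rule: /i/ → [ĩ] (rule 2); /a/ → [ã] (rule 2); /n/ → [m] (rule 1).
All other segments surface unchanged.

3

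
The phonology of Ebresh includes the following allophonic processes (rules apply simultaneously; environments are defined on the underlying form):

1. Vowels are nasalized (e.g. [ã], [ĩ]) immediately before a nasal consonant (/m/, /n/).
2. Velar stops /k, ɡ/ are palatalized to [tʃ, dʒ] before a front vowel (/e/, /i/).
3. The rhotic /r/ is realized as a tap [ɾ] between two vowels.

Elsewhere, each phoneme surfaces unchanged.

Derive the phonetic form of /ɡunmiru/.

/ɡ/ (word-initial) is in the target of rule 2 but the environment (before a front vowel) is not met → [ɡ].
/u/ (between /ɡ/ and /n/): before a nasal consonant, so rule 1 applies → [ũ].
/n/ stays [n].
/m/ stays [m].
/i/ (between /m/ and /r/) is in the target of rule 1 but the environment (before a nasal consonant) is not met → [i].
/r/ (between /i/ and /u/): between two vowels, so rule 3 applies → [ɾ].
/u/ (word-final) fails the environment for rule 1, so it stays [u].

[ɡũnmiɾu]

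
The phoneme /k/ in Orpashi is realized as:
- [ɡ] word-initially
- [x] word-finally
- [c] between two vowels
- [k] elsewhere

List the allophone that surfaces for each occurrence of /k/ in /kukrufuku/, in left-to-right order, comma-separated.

Occurrence 1 (position 1): word-initially → [ɡ].
Occurrence 2 (position 3): no conditioning environment matches → elsewhere allophone [k].
Occurrence 3 (position 8): between two vowels → [c].

[ɡ], [k], [c]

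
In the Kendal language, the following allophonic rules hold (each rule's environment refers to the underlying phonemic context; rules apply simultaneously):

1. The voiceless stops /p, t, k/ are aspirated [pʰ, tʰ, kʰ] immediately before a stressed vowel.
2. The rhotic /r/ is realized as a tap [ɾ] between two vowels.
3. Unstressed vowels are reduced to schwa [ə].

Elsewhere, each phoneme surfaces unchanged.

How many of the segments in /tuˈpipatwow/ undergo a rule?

4

Segments that undergo a rule: /u/ → [ə] (rule 3); /p/ → [pʰ] (rule 1); /a/ → [ə] (rule 3); /o/ → [ə] (rule 3).
All other segments surface unchanged.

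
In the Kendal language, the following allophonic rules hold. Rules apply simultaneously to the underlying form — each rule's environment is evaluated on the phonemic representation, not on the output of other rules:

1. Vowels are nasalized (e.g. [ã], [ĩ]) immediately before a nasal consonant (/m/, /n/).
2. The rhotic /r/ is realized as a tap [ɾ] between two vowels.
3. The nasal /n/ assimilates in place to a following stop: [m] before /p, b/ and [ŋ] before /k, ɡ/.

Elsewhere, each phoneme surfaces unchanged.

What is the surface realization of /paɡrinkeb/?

[paɡrĩŋkeb]

/p/ stays [p].
/a/ (between /p/ and /ɡ/) is in the target of rule 1 but the environment (before a nasal consonant) is not met → [a].
/ɡ/ (between /a/ and /r/): no rule targets it → [ɡ].
/r/ (between /ɡ/ and /i/) is in the target of rule 2 but the environment (between two vowels) is not met → [r].
/i/ — between /r/ and /n/, before a nasal consonant — surfaces as [ĩ] (rule 1).
/n/ (between /i/ and /k/) occurs before a labial or velar stop → [ŋ] by rule 3.
/k/ (between /n/ and /e/): no rule targets it → [k].
/e/ — between /k/ and /b/; rule 1 does not apply here → [e].
/b/ (word-final) is unaffected → [b].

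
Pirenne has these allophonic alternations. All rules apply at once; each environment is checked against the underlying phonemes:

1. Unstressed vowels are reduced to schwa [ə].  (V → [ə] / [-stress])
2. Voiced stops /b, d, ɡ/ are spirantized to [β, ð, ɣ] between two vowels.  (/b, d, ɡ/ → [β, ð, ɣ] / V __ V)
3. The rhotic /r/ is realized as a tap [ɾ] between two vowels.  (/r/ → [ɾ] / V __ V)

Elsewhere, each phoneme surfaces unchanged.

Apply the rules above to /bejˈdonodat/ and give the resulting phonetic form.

/b/ (word-initial) fails the environment for rule 2, so it stays [b].
/e/ (between /b/ and /j/) occurs in an unstressed syllable → [ə] by rule 1.
/j/ (between /e/ and /d/): no rule targets it → [j].
/d/ (between /j/ and /o/) is in the target of rule 2 but the environment (between two vowels) is not met → [d].
/o/ (between /d/ and /n/): rule 1 targets it, but not in an unstressed syllable → unchanged [o].
/n/ (between /o/ and /o/) is unaffected → [n].
/o/ meets the environment for rule 1 (in an unstressed syllable) → [ə].
/d/ meets the environment for rule 2 (between two vowels) → [ð].
/a/ (between /d/ and /t/): in an unstressed syllable, so rule 1 applies → [ə].
/t/ (word-final): no rule targets it → [t].

[bəjˈdonəðət]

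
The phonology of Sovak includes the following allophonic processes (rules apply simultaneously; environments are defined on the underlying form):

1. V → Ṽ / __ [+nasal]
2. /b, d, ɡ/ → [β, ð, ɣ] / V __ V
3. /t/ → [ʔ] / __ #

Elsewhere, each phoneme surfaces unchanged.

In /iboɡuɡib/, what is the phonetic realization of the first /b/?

/b/ (between /i/ and /o/) occurs between two vowels → [β] by rule 2.

[β]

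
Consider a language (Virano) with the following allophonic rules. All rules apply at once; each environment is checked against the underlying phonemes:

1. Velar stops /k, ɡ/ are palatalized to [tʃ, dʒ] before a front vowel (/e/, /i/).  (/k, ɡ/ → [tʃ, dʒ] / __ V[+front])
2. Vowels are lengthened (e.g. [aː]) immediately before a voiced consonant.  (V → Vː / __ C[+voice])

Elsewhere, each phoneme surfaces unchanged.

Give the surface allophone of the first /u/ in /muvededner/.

[uː]

/u/ — between /m/ and /v/, before a voiced consonant — surfaces as [uː] (rule 2).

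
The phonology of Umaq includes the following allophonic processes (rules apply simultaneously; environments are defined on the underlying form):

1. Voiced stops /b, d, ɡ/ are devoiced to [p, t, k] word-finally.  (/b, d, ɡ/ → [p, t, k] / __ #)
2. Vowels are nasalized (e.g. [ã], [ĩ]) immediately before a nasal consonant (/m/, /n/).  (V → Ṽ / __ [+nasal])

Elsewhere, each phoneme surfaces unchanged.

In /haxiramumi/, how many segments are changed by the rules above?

Segments that undergo a rule: /a/ → [ã] (rule 2); /u/ → [ũ] (rule 2).
All other segments surface unchanged.

2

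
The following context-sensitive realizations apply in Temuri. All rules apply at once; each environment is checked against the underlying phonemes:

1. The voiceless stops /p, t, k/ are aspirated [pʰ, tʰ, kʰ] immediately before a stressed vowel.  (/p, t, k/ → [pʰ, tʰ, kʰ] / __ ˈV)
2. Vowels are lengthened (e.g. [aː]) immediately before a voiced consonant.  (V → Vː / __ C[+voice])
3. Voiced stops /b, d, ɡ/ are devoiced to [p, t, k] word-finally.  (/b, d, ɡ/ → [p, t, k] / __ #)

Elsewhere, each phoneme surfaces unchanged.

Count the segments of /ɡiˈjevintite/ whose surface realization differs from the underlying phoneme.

Segments that undergo a rule: /i/ → [iː] (rule 2); /e/ → [eː] (rule 2); /i/ → [iː] (rule 2).
All other segments surface unchanged.

3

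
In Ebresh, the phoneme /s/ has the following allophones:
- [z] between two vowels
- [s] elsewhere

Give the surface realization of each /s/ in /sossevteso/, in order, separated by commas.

[s], [s], [s], [z]

Occurrence 1 (position 1): no conditioning environment matches → elsewhere allophone [s].
Occurrence 2 (position 3): no conditioning environment matches → elsewhere allophone [s].
Occurrence 3 (position 4): no conditioning environment matches → elsewhere allophone [s].
Occurrence 4 (position 9): between two vowels → [z].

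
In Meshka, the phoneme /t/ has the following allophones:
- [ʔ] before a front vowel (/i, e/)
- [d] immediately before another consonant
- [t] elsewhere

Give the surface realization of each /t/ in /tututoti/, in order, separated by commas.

[t], [t], [t], [ʔ]

Occurrence 1 (position 1): no conditioning environment matches → elsewhere allophone [t].
Occurrence 2 (position 3): no conditioning environment matches → elsewhere allophone [t].
Occurrence 3 (position 5): no conditioning environment matches → elsewhere allophone [t].
Occurrence 4 (position 7): before a front vowel (/i, e/) → [ʔ].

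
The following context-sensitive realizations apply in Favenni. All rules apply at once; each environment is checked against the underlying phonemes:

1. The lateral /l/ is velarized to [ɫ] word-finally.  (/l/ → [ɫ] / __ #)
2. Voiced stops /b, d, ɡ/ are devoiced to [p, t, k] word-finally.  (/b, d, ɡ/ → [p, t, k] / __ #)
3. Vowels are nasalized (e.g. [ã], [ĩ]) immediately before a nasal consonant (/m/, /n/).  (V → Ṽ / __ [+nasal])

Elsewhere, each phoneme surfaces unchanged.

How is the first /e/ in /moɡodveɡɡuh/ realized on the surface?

/e/ (between /v/ and /ɡ/): rule 3 targets it, but not before a nasal consonant → unchanged [e].

[e]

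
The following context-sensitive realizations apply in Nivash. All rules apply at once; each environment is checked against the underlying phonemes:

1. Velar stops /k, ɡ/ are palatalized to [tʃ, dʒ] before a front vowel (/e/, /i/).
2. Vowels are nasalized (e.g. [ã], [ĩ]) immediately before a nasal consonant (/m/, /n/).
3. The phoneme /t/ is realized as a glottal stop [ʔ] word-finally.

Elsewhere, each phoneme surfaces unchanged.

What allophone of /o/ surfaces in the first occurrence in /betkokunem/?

/o/ (between /k/ and /k/): rule 2 targets it, but not before a nasal consonant → unchanged [o].

[o]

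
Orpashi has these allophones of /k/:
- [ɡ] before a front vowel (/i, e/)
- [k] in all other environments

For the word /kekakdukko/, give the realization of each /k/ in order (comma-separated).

Occurrence 1 (position 1): before a front vowel (/i, e/) → [ɡ].
Occurrence 2 (position 3): no conditioning environment matches → elsewhere allophone [k].
Occurrence 3 (position 5): no conditioning environment matches → elsewhere allophone [k].
Occurrence 4 (position 8): no conditioning environment matches → elsewhere allophone [k].
Occurrence 5 (position 9): no conditioning environment matches → elsewhere allophone [k].

[ɡ], [k], [k], [k], [k]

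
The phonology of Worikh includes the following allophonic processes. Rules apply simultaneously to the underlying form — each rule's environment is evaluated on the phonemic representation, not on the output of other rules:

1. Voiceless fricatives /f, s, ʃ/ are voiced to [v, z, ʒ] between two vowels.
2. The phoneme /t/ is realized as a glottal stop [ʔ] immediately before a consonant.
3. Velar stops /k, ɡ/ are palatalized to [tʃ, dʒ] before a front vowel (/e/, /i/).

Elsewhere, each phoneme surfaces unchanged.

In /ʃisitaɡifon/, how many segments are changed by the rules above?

Segments that undergo a rule: /s/ → [z] (rule 1); /ɡ/ → [dʒ] (rule 3); /f/ → [v] (rule 1).
All other segments surface unchanged.

3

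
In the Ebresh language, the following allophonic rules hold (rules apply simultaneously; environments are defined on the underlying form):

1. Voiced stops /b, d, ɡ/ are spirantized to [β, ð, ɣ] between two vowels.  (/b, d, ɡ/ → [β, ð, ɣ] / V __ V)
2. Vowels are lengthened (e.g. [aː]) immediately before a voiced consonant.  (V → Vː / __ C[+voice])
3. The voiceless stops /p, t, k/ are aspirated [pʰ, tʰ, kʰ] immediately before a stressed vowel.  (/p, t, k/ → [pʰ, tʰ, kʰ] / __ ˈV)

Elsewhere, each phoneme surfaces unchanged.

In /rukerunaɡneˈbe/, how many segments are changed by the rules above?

Segments that undergo a rule: /e/ → [eː] (rule 2); /u/ → [uː] (rule 2); /a/ → [aː] (rule 2); /e/ → [eː] (rule 2); /b/ → [β] (rule 1).
All other segments surface unchanged.

5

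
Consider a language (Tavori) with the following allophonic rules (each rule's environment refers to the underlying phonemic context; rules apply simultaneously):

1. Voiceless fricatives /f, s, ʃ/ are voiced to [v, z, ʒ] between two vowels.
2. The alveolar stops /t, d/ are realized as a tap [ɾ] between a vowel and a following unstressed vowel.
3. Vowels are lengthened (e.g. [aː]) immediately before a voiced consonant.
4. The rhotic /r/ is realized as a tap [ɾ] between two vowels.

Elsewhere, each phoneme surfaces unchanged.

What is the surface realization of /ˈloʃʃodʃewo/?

[ˈloʃʃoːdʃeːwo]

/l/ stays [l].
/o/ — between /l/ and /ʃ/; rule 3 does not apply here → [o].
/ʃ/ (between /o/ and /ʃ/): rule 1 targets it, but not between two vowels → unchanged [ʃ].
/ʃ/ (between /ʃ/ and /o/) is in the target of rule 1 but the environment (between two vowels) is not met → [ʃ].
/o/ — between /ʃ/ and /d/, before a voiced consonant — surfaces as [oː] (rule 3).
/d/ — between /o/ and /ʃ/; rule 2 does not apply here → [d].
/ʃ/ (between /d/ and /e/) fails the environment for rule 1, so it stays [ʃ].
/e/ (between /ʃ/ and /w/): before a voiced consonant, so rule 3 applies → [eː].
/w/ — not in any rule's target class → [w].
/o/ (word-final): rule 3 targets it, but not before a voiced consonant → unchanged [o].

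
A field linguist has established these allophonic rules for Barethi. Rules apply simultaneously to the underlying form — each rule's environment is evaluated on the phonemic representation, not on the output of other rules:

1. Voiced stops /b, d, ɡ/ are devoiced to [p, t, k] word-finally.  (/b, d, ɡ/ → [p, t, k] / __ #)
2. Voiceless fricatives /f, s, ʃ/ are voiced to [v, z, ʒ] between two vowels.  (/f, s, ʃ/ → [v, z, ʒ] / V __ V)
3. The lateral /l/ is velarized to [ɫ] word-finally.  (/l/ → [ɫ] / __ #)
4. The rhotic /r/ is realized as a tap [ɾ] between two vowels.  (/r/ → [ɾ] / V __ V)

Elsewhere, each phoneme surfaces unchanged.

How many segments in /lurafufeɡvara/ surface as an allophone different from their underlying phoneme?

4

Segments that undergo a rule: /r/ → [ɾ] (rule 4); /f/ → [v] (rule 2); /f/ → [v] (rule 2); /r/ → [ɾ] (rule 4).
All other segments surface unchanged.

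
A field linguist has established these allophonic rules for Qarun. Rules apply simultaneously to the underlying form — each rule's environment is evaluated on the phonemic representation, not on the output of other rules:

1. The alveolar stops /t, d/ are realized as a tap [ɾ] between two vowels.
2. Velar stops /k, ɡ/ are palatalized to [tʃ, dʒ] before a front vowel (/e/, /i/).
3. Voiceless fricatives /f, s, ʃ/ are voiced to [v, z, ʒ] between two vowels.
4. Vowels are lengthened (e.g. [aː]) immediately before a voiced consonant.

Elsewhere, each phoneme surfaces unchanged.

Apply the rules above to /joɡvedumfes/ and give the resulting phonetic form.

Rule 4 applies to /o/ (between /j/ and /ɡ/: before a voiced consonant) → [oː].
/ɡ/ — between /o/ and /v/; rule 2 does not apply here → [ɡ].
Rule 4 applies to /e/ (between /v/ and /d/: before a voiced consonant) → [eː].
/d/ meets the environment for rule 1 (between two vowels) → [ɾ].
/u/ (between /d/ and /m/) occurs before a voiced consonant → [uː] by rule 4.
/f/ (between /m/ and /e/) is in the target of rule 3 but the environment (between two vowels) is not met → [f].
/e/ (between /f/ and /s/) fails the environment for rule 4, so it stays [e].
/s/ (word-final) fails the environment for rule 3, so it stays [s].

[joːɡveːɾuːmfes]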